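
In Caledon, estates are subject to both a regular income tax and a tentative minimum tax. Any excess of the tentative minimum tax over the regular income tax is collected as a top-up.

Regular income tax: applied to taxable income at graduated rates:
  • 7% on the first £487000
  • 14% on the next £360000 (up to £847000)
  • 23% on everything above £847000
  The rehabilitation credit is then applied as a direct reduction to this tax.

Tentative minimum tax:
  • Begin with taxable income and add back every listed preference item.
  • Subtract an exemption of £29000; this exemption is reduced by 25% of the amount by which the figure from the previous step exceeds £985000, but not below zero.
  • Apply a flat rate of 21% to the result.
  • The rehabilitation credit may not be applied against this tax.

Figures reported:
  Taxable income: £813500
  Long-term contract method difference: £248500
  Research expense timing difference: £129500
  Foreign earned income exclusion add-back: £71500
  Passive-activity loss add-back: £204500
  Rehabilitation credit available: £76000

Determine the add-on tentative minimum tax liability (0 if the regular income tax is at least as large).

Tentative minimum tax:
  Adjusted income: £813500 + £248500 + £129500 + £71500 + £204500 = £1467500
  Exemption: 25% × (£1467500 − £985000) = £120625 ≥ £29000, so the exemption is fully phased out
  Base: £1467500 − £0 = £1467500
  £1467500 × 21% = £308175

Regular income tax:
  £487000 × 7% = £34090
  £326500 × 14% = £45710
  → £79800
  Less rehabilitation credit £76000 → £3800

Excess of tentative minimum tax over regular income tax: £308175 − £3800 = £304375.

£304375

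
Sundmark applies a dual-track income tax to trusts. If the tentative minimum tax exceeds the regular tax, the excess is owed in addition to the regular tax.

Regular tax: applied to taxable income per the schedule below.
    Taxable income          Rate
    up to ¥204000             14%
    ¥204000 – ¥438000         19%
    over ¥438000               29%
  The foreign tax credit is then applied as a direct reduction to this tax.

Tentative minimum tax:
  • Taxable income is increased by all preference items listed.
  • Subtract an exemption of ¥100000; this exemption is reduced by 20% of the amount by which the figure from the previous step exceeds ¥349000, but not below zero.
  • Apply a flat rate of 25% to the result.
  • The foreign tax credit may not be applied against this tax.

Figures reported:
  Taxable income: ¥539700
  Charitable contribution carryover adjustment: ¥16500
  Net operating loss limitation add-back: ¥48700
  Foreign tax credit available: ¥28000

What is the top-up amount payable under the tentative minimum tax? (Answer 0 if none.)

Tentative minimum tax:
  Adjusted income: ¥539700 + ¥16500 + ¥48700 = ¥604900
  Exemption: ¥100000 − 20% × (¥604900 − ¥349000) = ¥100000 − ¥51180 = ¥48820
  Base: ¥604900 − ¥48820 = ¥556080
  ¥556080 × 25% = ¥139020

Regular tax:
  ¥204000 × 14% = ¥28560
  ¥234000 × 19% = ¥44460
  ¥101700 × 29% = ¥29493
  → ¥102513
  Less foreign tax credit ¥28000 → ¥74513

Excess of tentative minimum tax over regular tax: ¥139020 − ¥74513 = ¥64507.

¥64507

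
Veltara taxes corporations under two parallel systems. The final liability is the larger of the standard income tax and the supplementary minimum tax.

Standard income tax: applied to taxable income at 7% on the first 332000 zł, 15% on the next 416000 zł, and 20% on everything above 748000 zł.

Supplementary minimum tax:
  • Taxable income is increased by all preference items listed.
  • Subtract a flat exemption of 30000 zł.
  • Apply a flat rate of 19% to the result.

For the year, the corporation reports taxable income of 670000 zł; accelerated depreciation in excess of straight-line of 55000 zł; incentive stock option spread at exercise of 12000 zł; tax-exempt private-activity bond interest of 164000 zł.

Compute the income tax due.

Standard income tax:
  332000 zł × 7% = 23240 zł
  338000 zł × 15% = 50700 zł
  → 73940 zł

Supplementary minimum tax:
  Adjusted income: 670000 zł + 55000 zł + 12000 zł + 164000 zł = 901000 zł
  Less exemption 30000 zł → base 871000 zł
  871000 zł × 19% = 165490 zł

165490 zł > 73940 zł, so the supplementary minimum tax is the binding amount.

165490 zł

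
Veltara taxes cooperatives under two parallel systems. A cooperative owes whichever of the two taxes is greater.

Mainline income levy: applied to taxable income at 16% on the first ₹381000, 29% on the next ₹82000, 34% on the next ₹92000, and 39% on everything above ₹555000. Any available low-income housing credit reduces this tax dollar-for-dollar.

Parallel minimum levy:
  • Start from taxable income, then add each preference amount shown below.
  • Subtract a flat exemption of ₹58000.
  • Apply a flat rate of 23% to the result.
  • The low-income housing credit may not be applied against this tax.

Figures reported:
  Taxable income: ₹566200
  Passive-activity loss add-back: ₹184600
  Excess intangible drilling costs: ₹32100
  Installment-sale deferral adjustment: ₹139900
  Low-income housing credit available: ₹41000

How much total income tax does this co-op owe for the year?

Mainline income levy:
  ₹381000 × 16% = ₹60960
  ₹82000 × 29% = ₹23780
  ₹92000 × 34% = ₹31280
  ₹11200 × 39% = ₹4368
  → ₹120388
  Less low-income housing credit ₹41000 → ₹79388

Parallel minimum levy:
  Adjusted income: ₹566200 + ₹184600 + ₹32100 + ₹139900 = ₹922800
  Less exemption ₹58000 → base ₹864800
  ₹864800 × 23% = ₹198904

₹198904 > ₹79388, so the parallel minimum levy is the binding amount.

₹198904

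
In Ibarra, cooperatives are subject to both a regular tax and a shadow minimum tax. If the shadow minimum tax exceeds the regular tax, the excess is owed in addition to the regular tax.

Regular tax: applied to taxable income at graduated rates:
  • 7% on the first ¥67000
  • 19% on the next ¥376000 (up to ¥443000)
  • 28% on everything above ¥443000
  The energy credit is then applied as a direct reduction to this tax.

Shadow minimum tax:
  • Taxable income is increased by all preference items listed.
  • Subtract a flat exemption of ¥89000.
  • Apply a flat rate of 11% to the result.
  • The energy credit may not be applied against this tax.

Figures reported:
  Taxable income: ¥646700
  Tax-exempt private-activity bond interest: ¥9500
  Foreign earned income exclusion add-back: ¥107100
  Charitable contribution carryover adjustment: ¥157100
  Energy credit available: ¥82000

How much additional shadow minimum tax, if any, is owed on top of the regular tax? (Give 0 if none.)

Regular tax:
  ¥67000 × 7% = ¥4690
  ¥376000 × 19% = ¥71440
  ¥203700 × 28% = ¥57036
  → ¥133166
  Less energy credit ¥82000 → ¥51166

Shadow minimum tax:
  Adjusted income: ¥646700 + ¥9500 + ¥107100 + ¥157100 = ¥920400
  Less exemption ¥89000 → base ¥831400
  ¥831400 × 11% = ¥91454

Excess of shadow minimum tax over regular tax: ¥91454 − ¥51166 = ¥40288.

¥40288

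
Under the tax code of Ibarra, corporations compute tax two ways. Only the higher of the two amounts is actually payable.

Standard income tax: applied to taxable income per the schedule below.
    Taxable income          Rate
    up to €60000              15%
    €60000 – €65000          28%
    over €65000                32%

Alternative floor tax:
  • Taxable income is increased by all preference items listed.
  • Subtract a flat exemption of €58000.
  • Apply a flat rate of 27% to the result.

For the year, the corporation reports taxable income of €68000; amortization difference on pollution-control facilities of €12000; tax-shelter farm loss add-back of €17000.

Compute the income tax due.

Standard income tax:
  €60000 × 15% = €9000
  €5000 × 28% = €1400
  €3000 × 32% = €960
  → €11360

Alternative floor tax:
  Adjusted income: €68000 + €12000 + €17000 = €97000
  Less exemption €58000 → base €39000
  €39000 × 27% = €10530

€11360 > €10530, so the standard income tax governs.

€11360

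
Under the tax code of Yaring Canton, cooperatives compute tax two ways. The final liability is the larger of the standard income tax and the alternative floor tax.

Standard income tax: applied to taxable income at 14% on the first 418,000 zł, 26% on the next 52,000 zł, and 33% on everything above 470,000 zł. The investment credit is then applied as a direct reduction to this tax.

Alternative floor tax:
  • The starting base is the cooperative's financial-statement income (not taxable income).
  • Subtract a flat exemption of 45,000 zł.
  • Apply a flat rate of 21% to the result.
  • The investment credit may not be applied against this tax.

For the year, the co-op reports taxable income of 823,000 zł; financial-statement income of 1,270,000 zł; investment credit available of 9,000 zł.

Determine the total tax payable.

Alternative floor tax:
  Base (financial-statement income): 1,270,000 zł
  Less exemption 45,000 zł → base 1,225,000 zł
  1,225,000 zł × 21% = 257,250 zł

Standard income tax:
  418,000 zł × 14% = 58,520 zł
  52,000 zł × 26% = 13,520 zł
  353,000 zł × 33% = 116,490 zł
  → 188,530 zł
  Less investment credit 9,000 zł → 179,530 zł

257,250 zł > 179,530 zł, so the alternative floor tax is the binding amount.

257,250 zł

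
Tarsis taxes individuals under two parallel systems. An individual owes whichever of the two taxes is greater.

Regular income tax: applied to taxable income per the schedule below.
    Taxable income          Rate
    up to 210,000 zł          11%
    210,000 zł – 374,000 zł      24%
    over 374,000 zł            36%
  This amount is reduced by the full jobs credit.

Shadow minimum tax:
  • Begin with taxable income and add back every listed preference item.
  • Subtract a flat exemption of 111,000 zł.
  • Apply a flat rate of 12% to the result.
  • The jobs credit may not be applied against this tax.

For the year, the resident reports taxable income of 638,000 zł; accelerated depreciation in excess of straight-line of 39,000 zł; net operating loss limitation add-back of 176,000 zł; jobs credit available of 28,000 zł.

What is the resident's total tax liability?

129,500 zł

Regular income tax:
  210,000 zł × 11% = 23,100 zł
  164,000 zł × 24% = 39,360 zł
  264,000 zł × 36% = 95,040 zł
  → 157,500 zł
  Less jobs credit 28,000 zł → 129,500 zł

Shadow minimum tax:
  Adjusted income: 638,000 zł + 39,000 zł + 176,000 zł = 853,000 zł
  Less exemption 111,000 zł → base 742,000 zł
  742,000 zł × 12% = 89,040 zł

129,500 zł > 89,040 zł, so the regular income tax governs.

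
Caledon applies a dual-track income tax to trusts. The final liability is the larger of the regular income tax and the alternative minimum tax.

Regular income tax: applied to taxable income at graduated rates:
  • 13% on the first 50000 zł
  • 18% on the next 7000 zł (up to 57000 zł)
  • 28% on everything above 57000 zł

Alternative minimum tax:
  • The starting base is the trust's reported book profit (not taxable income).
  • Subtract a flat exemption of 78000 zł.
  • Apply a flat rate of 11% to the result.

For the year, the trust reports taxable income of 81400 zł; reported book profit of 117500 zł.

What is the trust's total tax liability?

Alternative minimum tax:
  Base (reported book profit): 117500 zł
  Less exemption 78000 zł → base 39500 zł
  39500 zł × 11% = 4345 zł

Regular income tax:
  50000 zł × 13% = 6500 zł
  7000 zł × 18% = 1260 zł
  24400 zł × 28% = 6832 zł
  → 14592 zł

14592 zł > 4345 zł, so the regular income tax governs.

14592 zł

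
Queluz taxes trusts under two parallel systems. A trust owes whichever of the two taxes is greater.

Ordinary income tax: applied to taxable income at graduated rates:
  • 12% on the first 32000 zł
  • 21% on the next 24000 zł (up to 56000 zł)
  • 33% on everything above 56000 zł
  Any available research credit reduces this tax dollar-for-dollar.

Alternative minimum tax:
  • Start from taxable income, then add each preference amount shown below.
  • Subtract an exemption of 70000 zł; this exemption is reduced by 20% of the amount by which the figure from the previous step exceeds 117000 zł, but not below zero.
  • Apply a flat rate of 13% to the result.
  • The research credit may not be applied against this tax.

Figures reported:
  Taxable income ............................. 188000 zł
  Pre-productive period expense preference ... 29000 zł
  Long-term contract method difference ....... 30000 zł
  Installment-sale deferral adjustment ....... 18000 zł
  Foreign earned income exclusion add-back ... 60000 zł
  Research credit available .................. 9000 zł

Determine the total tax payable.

Alternative minimum tax:
  Adjusted income: 188000 zł + 29000 zł + 30000 zł + 18000 zł + 60000 zł = 325000 zł
  Exemption: 70000 zł − 20% × (325000 zł − 117000 zł) = 70000 zł − 41600 zł = 28400 zł
  Base: 325000 zł − 28400 zł = 296600 zł
  296600 zł × 13% = 38558 zł

Ordinary income tax:
  32000 zł × 12% = 3840 zł
  24000 zł × 21% = 5040 zł
  132000 zł × 33% = 43560 zł
  → 52440 zł
  Less research credit 9000 zł → 43440 zł

43440 zł > 38558 zł, so the ordinary income tax governs.

43440 zł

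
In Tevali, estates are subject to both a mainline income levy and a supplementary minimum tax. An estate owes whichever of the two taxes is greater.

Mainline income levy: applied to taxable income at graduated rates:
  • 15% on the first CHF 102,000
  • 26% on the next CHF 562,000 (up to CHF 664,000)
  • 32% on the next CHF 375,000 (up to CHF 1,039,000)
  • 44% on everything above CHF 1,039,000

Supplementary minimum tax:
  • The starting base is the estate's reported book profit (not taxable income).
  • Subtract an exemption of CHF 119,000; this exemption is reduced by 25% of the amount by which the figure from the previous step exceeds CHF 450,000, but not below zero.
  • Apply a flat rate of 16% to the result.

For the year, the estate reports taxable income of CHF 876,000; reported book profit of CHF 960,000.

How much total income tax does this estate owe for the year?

Mainline income levy:
  CHF 102,000 × 15% = CHF 15,300
  CHF 562,000 × 26% = CHF 146,120
  CHF 212,000 × 32% = CHF 67,840
  → CHF 229,260

Supplementary minimum tax:
  Base (reported book profit): CHF 960,000
  Exemption: 25% × (CHF 960,000 − CHF 450,000) = CHF 127,500 ≥ CHF 119,000, so the exemption is fully phased out
  Base: CHF 960,000 − CHF 0 = CHF 960,000
  CHF 960,000 × 16% = CHF 153,600

CHF 229,260 > CHF 153,600, so the mainline income levy governs.

CHF 229,260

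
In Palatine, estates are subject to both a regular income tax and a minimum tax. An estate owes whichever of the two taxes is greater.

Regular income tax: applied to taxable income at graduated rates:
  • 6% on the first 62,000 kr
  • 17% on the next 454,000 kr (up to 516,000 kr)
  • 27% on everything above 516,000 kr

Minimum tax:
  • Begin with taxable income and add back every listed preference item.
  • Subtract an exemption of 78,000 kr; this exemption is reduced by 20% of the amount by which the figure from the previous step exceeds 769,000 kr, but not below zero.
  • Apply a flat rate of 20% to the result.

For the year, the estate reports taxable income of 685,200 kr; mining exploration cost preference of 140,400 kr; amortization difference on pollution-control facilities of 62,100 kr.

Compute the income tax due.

166,688 kr

Minimum tax:
  Adjusted income: 685,200 kr + 140,400 kr + 62,100 kr = 887,700 kr
  Exemption: 78,000 kr − 20% × (887,700 kr − 769,000 kr) = 78,000 kr − 23,740 kr = 54,260 kr
  Base: 887,700 kr − 54,260 kr = 833,440 kr
  833,440 kr × 20% = 166,688 kr

Regular income tax:
  62,000 kr × 6% = 3,720 kr
  454,000 kr × 17% = 77,180 kr
  169,200 kr × 27% = 45,684 kr
  → 126,584 kr

166,688 kr > 126,584 kr, so the minimum tax is the binding amount.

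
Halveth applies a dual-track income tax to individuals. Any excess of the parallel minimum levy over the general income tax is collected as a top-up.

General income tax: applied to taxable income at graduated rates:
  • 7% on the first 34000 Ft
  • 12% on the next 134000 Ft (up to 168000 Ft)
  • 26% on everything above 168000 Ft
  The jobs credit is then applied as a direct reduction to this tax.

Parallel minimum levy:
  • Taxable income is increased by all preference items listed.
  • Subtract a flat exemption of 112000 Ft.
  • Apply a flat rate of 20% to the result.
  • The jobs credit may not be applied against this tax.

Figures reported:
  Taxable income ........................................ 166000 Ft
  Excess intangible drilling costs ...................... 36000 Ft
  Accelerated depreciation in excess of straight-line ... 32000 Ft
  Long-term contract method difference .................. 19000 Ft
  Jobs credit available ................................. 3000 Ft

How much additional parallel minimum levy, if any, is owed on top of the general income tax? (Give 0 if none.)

12980 Ft

General income tax:
  34000 Ft × 7% = 2380 Ft
  132000 Ft × 12% = 15840 Ft
  → 18220 Ft
  Less jobs credit 3000 Ft → 15220 Ft

Parallel minimum levy:
  Adjusted income: 166000 Ft + 36000 Ft + 32000 Ft + 19000 Ft = 253000 Ft
  Less exemption 112000 Ft → base 141000 Ft
  141000 Ft × 20% = 28200 Ft

Excess of parallel minimum levy over general income tax: 28200 Ft − 15220 Ft = 12980 Ft.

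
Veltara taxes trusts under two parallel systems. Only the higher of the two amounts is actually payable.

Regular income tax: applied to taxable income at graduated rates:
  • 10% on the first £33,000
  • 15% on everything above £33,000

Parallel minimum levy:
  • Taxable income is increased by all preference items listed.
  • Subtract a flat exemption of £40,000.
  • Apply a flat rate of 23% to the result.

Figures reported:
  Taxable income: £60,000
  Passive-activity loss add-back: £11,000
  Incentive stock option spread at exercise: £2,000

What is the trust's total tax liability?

Parallel minimum levy:
  Adjusted income: £60,000 + £11,000 + £2,000 = £73,000
  Less exemption £40,000 → base £33,000
  £33,000 × 23% = £7,590

Regular income tax:
  £33,000 × 10% = £3,300
  £27,000 × 15% = £4,050
  → £7,350

£7,590 > £7,350, so the parallel minimum levy is the binding amount.

£7,590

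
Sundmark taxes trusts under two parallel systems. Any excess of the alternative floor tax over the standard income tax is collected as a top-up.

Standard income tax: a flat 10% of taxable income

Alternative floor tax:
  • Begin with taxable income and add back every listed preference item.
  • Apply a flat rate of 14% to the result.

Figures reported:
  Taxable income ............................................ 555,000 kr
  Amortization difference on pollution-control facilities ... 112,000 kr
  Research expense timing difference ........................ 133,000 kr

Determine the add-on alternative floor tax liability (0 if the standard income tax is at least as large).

Standard income tax:
  555,000 kr × 10% = 55,500 kr

Alternative floor tax:
  Adjusted income: 555,000 kr + 112,000 kr + 133,000 kr = 800,000 kr
  800,000 kr × 14% = 112,000 kr

Excess of alternative floor tax over standard income tax: 112,000 kr − 55,500 kr = 56,500 kr.

56,500 kr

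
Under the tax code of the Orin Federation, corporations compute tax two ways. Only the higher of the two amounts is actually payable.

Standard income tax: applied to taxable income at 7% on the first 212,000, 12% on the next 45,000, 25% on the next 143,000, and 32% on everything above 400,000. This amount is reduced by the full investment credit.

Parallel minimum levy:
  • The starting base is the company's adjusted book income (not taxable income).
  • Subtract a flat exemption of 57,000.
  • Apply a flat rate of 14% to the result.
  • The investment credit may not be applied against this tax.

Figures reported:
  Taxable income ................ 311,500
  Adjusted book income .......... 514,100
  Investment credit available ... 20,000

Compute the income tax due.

63,994

Parallel minimum levy:
  Base (adjusted book income): 514,100
  Less exemption 57,000 → base 457,100
  457,100 × 14% = 63,994

Standard income tax:
  212,000 × 7% = 14,840
  45,000 × 12% = 5,400
  54,500 × 25% = 13,625
  → 33,865
  Less investment credit 20,000 → 13,865

63,994 > 13,865, so the parallel minimum levy is the binding amount.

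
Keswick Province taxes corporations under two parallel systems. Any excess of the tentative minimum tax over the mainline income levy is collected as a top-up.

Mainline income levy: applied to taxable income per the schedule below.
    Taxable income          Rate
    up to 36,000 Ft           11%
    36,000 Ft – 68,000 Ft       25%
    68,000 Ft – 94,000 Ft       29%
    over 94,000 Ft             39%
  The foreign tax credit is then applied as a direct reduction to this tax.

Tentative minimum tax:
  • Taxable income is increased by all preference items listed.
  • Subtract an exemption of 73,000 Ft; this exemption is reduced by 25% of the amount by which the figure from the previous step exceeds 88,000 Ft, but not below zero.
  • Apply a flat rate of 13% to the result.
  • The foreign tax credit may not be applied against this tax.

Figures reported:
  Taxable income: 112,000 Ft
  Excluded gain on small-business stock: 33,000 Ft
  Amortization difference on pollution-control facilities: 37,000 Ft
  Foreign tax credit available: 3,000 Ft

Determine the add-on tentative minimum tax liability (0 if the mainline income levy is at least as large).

Mainline income levy:
  36,000 Ft × 11% = 3,960 Ft
  32,000 Ft × 25% = 8,000 Ft
  26,000 Ft × 29% = 7,540 Ft
  18,000 Ft × 39% = 7,020 Ft
  → 26,520 Ft
  Less foreign tax credit 3,000 Ft → 23,520 Ft

Tentative minimum tax:
  Adjusted income: 112,000 Ft + 33,000 Ft + 37,000 Ft = 182,000 Ft
  Exemption: 73,000 Ft − 25% × (182,000 Ft − 88,000 Ft) = 73,000 Ft − 23,500 Ft = 49,500 Ft
  Base: 182,000 Ft − 49,500 Ft = 132,500 Ft
  132,500 Ft × 13% = 17,225 Ft

17,225 Ft ≤ 23,520 Ft, so no add-on is due.

0 Ft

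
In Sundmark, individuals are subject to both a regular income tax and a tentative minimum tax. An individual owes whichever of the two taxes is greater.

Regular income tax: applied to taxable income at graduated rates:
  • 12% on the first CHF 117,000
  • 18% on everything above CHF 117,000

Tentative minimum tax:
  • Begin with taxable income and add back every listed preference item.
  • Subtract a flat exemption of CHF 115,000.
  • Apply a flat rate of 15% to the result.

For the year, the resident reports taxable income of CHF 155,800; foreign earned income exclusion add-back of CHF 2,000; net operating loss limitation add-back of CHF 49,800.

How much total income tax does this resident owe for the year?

CHF 21,024

Tentative minimum tax:
  Adjusted income: CHF 155,800 + CHF 2,000 + CHF 49,800 = CHF 207,600
  Less exemption CHF 115,000 → base CHF 92,600
  CHF 92,600 × 15% = CHF 13,890

Regular income tax:
  CHF 117,000 × 12% = CHF 14,040
  CHF 38,800 × 18% = CHF 6,984
  → CHF 21,024

CHF 21,024 > CHF 13,890, so the regular income tax governs.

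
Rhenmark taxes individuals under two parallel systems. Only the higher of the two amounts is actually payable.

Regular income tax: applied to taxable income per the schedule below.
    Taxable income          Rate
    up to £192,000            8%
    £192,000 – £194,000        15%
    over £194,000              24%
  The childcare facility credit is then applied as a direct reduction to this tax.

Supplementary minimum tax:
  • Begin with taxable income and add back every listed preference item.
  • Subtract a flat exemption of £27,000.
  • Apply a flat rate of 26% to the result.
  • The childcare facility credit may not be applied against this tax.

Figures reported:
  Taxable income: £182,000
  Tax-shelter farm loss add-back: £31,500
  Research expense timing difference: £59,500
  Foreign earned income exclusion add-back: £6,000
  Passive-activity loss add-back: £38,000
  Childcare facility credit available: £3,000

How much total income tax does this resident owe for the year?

£75,400

Supplementary minimum tax:
  Adjusted income: £182,000 + £31,500 + £59,500 + £6,000 + £38,000 = £317,000
  Less exemption £27,000 → base £290,000
  £290,000 × 26% = £75,400

Regular income tax:
  £182,000 × 8% = £14,560
  Less childcare facility credit £3,000 → £11,560

£75,400 > £11,560, so the supplementary minimum tax is the binding amount.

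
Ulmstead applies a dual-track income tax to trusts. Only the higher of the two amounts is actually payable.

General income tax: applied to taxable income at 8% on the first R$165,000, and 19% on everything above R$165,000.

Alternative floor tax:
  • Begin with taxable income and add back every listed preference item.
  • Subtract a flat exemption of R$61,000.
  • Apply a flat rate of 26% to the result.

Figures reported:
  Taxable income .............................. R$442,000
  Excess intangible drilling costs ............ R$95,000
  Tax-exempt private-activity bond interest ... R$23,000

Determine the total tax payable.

General income tax:
  R$165,000 × 8% = R$13,200
  R$277,000 × 19% = R$52,630
  → R$65,830

Alternative floor tax:
  Adjusted income: R$442,000 + R$95,000 + R$23,000 = R$560,000
  Less exemption R$61,000 → base R$499,000
  R$499,000 × 26% = R$129,740

R$129,740 > R$65,830, so the alternative floor tax is the binding amount.

R$129,740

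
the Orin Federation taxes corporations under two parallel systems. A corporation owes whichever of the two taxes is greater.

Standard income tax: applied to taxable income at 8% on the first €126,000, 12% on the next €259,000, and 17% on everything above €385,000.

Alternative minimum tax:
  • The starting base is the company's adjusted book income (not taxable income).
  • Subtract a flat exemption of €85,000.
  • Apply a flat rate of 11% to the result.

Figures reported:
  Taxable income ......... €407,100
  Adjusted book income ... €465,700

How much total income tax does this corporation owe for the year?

Alternative minimum tax:
  Base (adjusted book income): €465,700
  Less exemption €85,000 → base €380,700
  €380,700 × 11% = €41,877

Standard income tax:
  €126,000 × 8% = €10,080
  €259,000 × 12% = €31,080
  €22,100 × 17% = €3,757
  → €44,917

€44,917 > €41,877, so the standard income tax governs.

€44,917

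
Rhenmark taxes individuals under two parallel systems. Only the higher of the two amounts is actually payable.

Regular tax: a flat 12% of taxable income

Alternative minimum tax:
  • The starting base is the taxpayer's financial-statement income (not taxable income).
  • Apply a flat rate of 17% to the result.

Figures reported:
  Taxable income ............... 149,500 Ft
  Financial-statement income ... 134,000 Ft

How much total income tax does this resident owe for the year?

Alternative minimum tax:
  Base (financial-statement income): 134,000 Ft
  134,000 Ft × 17% = 22,780 Ft

Regular tax:
  149,500 Ft × 12% = 17,940 Ft

22,780 Ft > 17,940 Ft, so the alternative minimum tax is the binding amount.

22,780 Ft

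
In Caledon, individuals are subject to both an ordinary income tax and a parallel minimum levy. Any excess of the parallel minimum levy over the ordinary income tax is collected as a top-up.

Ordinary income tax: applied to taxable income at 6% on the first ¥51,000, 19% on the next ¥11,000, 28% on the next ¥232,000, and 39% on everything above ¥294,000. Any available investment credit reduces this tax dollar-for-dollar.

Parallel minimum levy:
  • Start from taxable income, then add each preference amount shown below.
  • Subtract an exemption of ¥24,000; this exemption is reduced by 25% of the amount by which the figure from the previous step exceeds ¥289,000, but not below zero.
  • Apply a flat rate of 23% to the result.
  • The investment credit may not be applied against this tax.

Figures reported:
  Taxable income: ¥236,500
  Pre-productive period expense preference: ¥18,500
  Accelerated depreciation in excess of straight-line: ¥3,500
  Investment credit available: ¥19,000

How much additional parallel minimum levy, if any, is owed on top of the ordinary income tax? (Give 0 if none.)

Ordinary income tax:
  ¥51,000 × 6% = ¥3,060
  ¥11,000 × 19% = ¥2,090
  ¥174,500 × 28% = ¥48,860
  → ¥54,010
  Less investment credit ¥19,000 → ¥35,010

Parallel minimum levy:
  Adjusted income: ¥236,500 + ¥18,500 + ¥3,500 = ¥258,500
  Exemption: ¥258,500 ≤ ¥289,000, so full ¥24,000 applies
  Base: ¥258,500 − ¥24,000 = ¥234,500
  ¥234,500 × 23% = ¥53,935

Excess of parallel minimum levy over ordinary income tax: ¥53,935 − ¥35,010 = ¥18,925.

¥18,925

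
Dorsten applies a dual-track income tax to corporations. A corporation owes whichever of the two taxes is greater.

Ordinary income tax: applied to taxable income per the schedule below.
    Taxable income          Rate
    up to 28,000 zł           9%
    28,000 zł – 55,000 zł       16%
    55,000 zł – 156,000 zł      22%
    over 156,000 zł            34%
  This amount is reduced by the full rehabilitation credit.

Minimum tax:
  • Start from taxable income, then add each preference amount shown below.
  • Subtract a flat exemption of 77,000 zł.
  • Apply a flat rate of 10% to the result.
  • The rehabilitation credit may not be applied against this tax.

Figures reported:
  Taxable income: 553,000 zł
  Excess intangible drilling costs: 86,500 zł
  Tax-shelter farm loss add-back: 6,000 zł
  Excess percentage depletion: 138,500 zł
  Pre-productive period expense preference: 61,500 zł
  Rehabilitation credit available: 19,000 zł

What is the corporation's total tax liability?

145,040 zł

Ordinary income tax:
  28,000 zł × 9% = 2,520 zł
  27,000 zł × 16% = 4,320 zł
  101,000 zł × 22% = 22,220 zł
  397,000 zł × 34% = 134,980 zł
  → 164,040 zł
  Less rehabilitation credit 19,000 zł → 145,040 zł

Minimum tax:
  Adjusted income: 553,000 zł + 86,500 zł + 6,000 zł + 138,500 zł + 61,500 zł = 845,500 zł
  Less exemption 77,000 zł → base 768,500 zł
  768,500 zł × 10% = 76,850 zł

145,040 zł > 76,850 zł, so the ordinary income tax governs.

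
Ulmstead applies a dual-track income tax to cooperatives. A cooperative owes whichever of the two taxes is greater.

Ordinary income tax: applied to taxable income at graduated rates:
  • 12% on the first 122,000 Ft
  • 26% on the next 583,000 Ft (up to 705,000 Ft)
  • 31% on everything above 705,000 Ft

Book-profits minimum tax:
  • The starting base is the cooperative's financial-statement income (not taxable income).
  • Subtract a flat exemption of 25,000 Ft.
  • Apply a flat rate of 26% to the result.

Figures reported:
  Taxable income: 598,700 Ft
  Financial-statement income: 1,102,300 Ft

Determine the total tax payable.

280,098 Ft

Book-profits minimum tax:
  Base (financial-statement income): 1,102,300 Ft
  Less exemption 25,000 Ft → base 1,077,300 Ft
  1,077,300 Ft × 26% = 280,098 Ft

Ordinary income tax:
  122,000 Ft × 12% = 14,640 Ft
  476,700 Ft × 26% = 123,942 Ft
  → 138,582 Ft

280,098 Ft > 138,582 Ft, so the book-profits minimum tax is the binding amount.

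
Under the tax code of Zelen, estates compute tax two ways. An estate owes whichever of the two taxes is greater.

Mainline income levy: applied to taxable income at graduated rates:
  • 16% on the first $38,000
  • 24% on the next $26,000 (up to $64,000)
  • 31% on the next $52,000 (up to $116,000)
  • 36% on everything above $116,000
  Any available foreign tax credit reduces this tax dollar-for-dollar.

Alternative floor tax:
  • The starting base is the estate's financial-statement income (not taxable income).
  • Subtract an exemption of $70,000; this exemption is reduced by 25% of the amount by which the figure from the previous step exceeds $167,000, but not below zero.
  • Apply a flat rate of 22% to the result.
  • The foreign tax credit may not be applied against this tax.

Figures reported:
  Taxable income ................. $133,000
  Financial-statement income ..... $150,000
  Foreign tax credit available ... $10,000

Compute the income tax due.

Alternative floor tax:
  Base (financial-statement income): $150,000
  Exemption: $150,000 ≤ $167,000, so full $70,000 applies
  Base: $150,000 − $70,000 = $80,000
  $80,000 × 22% = $17,600

Mainline income levy:
  $38,000 × 16% = $6,080
  $26,000 × 24% = $6,240
  $52,000 × 31% = $16,120
  $17,000 × 36% = $6,120
  → $34,560
  Less foreign tax credit $10,000 → $24,560

$24,560 > $17,600, so the mainline income levy governs.

$24,560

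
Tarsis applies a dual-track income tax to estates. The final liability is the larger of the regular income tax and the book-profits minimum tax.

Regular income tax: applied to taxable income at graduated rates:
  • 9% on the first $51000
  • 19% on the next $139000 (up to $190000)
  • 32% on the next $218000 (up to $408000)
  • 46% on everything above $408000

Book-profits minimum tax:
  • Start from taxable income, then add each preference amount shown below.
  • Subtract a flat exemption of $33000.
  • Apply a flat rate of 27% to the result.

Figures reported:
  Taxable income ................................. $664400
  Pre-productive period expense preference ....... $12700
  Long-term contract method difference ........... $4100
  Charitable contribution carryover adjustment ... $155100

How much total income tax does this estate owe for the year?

Regular income tax:
  $51000 × 9% = $4590
  $139000 × 19% = $26410
  $218000 × 32% = $69760
  $256400 × 46% = $117944
  → $218704

Book-profits minimum tax:
  Adjusted income: $664400 + $12700 + $4100 + $155100 = $836300
  Less exemption $33000 → base $803300
  $803300 × 27% = $216891

$218704 > $216891, so the regular income tax governs.

$218704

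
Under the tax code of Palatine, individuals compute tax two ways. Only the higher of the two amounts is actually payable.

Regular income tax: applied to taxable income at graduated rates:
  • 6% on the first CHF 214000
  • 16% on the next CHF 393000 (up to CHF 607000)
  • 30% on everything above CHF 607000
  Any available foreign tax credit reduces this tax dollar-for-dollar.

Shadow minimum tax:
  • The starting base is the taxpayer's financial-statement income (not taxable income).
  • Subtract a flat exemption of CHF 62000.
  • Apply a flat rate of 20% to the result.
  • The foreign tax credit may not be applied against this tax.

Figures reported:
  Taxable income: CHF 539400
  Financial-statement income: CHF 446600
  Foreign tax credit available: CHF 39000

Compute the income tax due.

Shadow minimum tax:
  Base (financial-statement income): CHF 446600
  Less exemption CHF 62000 → base CHF 384600
  CHF 384600 × 20% = CHF 76920

Regular income tax:
  CHF 214000 × 6% = CHF 12840
  CHF 325400 × 16% = CHF 52064
  → CHF 64904
  Less foreign tax credit CHF 39000 → CHF 25904

CHF 76920 > CHF 25904, so the shadow minimum tax is the binding amount.

CHF 76920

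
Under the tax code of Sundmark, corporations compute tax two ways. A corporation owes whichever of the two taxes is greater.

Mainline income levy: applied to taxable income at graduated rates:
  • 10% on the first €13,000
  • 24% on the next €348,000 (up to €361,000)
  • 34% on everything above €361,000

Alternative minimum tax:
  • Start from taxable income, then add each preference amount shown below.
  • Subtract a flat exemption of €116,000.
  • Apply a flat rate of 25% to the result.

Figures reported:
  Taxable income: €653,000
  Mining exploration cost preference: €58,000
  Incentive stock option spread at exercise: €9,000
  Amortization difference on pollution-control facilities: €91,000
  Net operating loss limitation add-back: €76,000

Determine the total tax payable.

Alternative minimum tax:
  Adjusted income: €653,000 + €58,000 + €9,000 + €91,000 + €76,000 = €887,000
  Less exemption €116,000 → base €771,000
  €771,000 × 25% = €192,750

Mainline income levy:
  €13,000 × 10% = €1,300
  €348,000 × 24% = €83,520
  €292,000 × 34% = €99,280
  → €184,100

€192,750 > €184,100, so the alternative minimum tax is the binding amount.

€192,750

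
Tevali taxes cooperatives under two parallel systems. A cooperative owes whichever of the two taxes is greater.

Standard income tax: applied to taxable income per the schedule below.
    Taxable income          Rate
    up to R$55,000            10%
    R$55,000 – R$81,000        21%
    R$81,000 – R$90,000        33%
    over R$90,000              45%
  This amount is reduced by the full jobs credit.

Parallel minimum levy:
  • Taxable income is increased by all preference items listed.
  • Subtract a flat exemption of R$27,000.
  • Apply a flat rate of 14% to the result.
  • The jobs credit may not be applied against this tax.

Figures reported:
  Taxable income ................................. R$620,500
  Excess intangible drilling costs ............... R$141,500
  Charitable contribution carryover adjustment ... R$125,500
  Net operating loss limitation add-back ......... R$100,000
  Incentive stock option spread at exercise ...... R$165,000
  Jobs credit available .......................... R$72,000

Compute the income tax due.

Standard income tax:
  R$55,000 × 10% = R$5,500
  R$26,000 × 21% = R$5,460
  R$9,000 × 33% = R$2,970
  R$530,500 × 45% = R$238,725
  → R$252,655
  Less jobs credit R$72,000 → R$180,655

Parallel minimum levy:
  Adjusted income: R$620,500 + R$141,500 + R$125,500 + R$100,000 + R$165,000 = R$1,152,500
  Less exemption R$27,000 → base R$1,125,500
  R$1,125,500 × 14% = R$157,570

R$180,655 > R$157,570, so the standard income tax governs.

R$180,655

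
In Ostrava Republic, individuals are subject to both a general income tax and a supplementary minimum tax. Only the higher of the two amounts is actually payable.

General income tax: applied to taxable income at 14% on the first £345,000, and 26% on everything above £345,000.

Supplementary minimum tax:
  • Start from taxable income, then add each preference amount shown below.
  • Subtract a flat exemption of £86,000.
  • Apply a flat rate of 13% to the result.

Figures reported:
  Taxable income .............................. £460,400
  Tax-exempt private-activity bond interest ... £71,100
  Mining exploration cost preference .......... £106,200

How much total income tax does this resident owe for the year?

General income tax:
  £345,000 × 14% = £48,300
  £115,400 × 26% = £30,004
  → £78,304

Supplementary minimum tax:
  Adjusted income: £460,400 + £71,100 + £106,200 = £637,700
  Less exemption £86,000 → base £551,700
  £551,700 × 13% = £71,721

£78,304 > £71,721, so the general income tax governs.

£78,304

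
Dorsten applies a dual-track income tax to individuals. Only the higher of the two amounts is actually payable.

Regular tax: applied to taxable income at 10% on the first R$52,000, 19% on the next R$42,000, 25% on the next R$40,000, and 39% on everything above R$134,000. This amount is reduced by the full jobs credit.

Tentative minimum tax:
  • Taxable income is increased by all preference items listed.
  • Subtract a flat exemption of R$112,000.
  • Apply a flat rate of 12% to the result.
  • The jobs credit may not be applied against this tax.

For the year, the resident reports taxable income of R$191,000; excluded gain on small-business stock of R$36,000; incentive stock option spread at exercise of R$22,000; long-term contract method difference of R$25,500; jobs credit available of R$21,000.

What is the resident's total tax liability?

Regular tax:
  R$52,000 × 10% = R$5,200
  R$42,000 × 19% = R$7,980
  R$40,000 × 25% = R$10,000
  R$57,000 × 39% = R$22,230
  → R$45,410
  Less jobs credit R$21,000 → R$24,410

Tentative minimum tax:
  Adjusted income: R$191,000 + R$36,000 + R$22,000 + R$25,500 = R$274,500
  Less exemption R$112,000 → base R$162,500
  R$162,500 × 12% = R$19,500

R$24,410 > R$19,500, so the regular tax governs.

R$24,410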